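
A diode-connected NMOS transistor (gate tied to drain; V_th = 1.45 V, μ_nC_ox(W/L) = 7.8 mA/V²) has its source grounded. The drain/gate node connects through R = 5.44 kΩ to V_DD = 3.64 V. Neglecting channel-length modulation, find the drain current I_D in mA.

I_D = 0.348 mA

With gate tied to drain, V_GS = V_DS ≥ V_GS − V_th, so the device is in saturation.
KCL at the drain: ½ k_n (V_GS − V_th)² = (V_DD − V_GS)/R.
Let x = V_GS − 1.45. Then 21.2 x² + x − 2.19 = 0, giving x = 0.299 V (positive root), so V_GS = 1.75 V.
I_D = (V_DD − V_GS)/R = (3.64 − 1.75) / 5.44 = 0.348 mA.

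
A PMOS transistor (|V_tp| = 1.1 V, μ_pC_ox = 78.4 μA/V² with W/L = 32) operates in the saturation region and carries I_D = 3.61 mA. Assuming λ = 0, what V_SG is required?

k_p = μ_pC_ox · (W/L) = 2.509 mA/V².
In saturation I_D = ½ k_p (V_SG − |V_tp|)², so V_SG − |V_tp| = √(2 I_D / k_p) = √(2 × 3.61 / 2.509) = 1.7 V.
V_SG = 1.1 + 1.7 = 2.8 V.

V_SG = 2.80 V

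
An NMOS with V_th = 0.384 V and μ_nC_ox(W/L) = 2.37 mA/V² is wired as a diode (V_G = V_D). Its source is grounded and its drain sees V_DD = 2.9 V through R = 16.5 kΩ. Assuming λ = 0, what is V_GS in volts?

With gate tied to drain, V_GS = V_DS ≥ V_GS − V_th, so the device is in saturation.
KCL at the drain: ½ k_n (V_GS − V_th)² = (V_DD − V_GS)/R.
Let x = V_GS − 0.384. Then 19.6 x² + x − 2.516 = 0, giving x = 0.334 V (positive root), so V_GS = 0.718 V.
I_D = (V_DD − V_GS)/R = (2.9 − 0.718) / 16.5 = 0.132 mA.

V_GS = 0.718 V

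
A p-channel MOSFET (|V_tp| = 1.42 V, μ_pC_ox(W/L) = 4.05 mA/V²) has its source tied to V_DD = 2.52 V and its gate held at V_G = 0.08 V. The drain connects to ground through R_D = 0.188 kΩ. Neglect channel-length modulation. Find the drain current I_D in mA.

V_SG = V_DD − V_G = 2.52 − 0.08 = 2.44 V, so V_ov = 2.44 − 1.42 = 1.02 V.
Assume saturation: I_D = ½ k_p V_ov² = 0.5 × 4.05 × 1.02² = 2.11 mA, giving V_SD = V_DD − I_D R_D = 2.52 − 2.11 × 0.188 = 2.12 V.
V_SD = 2.12 V ≥ V_ov = 1.02 V, confirming saturation.

I_D = 2.11 mA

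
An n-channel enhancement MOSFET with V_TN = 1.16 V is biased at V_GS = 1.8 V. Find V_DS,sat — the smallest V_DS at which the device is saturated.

The boundary between triode and saturation is V_DS = V_GS − V_TN = V_ov.
V_ov = 1.8 − 1.16 = 0.64 V.

V_DS,sat = 0.640 V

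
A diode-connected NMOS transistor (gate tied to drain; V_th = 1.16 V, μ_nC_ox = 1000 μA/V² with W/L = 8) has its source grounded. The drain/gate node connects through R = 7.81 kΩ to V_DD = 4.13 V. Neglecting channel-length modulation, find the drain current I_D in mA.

With gate tied to drain, V_GS = V_DS ≥ V_GS − V_th, so the device is in saturation.
k_n = μ_nC_ox · (W/L) = 8 mA/V².
KCL at the drain: ½ k_n (V_GS − V_th)² = (V_DD − V_GS)/R.
Let x = V_GS − 1.16. Then 31.2 x² + x − 2.97 = 0, giving x = 0.293 V (positive root), so V_GS = 1.45 V.
I_D = (V_DD − V_GS)/R = (4.13 − 1.45) / 7.81 = 0.343 mA.

I_D = 0.343 mA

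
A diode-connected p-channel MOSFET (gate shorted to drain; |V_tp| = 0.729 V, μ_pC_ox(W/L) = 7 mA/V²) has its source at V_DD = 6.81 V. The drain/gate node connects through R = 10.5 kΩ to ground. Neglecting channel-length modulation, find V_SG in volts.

V_SG = 1.12 V

With gate tied to drain, V_SG = V_SD ≥ V_SG − |V_tp|, so the device is in saturation.
KCL at the drain: ½ k_p (V_SG − |V_tp|)² = (V_DD − V_SG)/R.
Let x = V_SG − 0.729. Then 36.8 x² + x − 6.081 = 0, giving x = 0.393 V (positive root), so V_SG = 1.12 V.
I_D = (V_DD − V_SG)/R = (6.81 − 1.12) / 10.5 = 0.542 mA.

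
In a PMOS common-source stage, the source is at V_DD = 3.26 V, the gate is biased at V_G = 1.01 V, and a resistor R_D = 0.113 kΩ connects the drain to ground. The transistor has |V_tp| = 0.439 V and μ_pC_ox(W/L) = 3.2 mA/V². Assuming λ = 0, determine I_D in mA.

V_SG = V_DD − V_G = 3.26 − 1.01 = 2.25 V, so V_ov = 2.25 − 0.439 = 1.81 V.
Assume saturation: I_D = ½ k_p V_ov² = 0.5 × 3.2 × 1.81² = 5.25 mA, giving V_SD = V_DD − I_D R_D = 3.26 − 5.25 × 0.113 = 2.67 V.
V_SD = 2.67 V ≥ V_ov = 1.81 V, confirming saturation.

I_D = 5.25 mA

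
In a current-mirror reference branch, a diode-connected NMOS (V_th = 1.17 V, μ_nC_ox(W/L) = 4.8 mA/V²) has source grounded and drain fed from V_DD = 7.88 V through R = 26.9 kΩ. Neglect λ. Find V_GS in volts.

With gate tied to drain, V_GS = V_DS ≥ V_GS − V_th, so the device is in saturation.
KCL at the drain: ½ k_n (V_GS − V_th)² = (V_DD − V_GS)/R.
Let x = V_GS − 1.17. Then 64.6 x² + x − 6.71 = 0, giving x = 0.315 V (positive root), so V_GS = 1.48 V.
I_D = (V_DD − V_GS)/R = (7.88 − 1.48) / 26.9 = 0.238 mA.

V_GS = 1.48 V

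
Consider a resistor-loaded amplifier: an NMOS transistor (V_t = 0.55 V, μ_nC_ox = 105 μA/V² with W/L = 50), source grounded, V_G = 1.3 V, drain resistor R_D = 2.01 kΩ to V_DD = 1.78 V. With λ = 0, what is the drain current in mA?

V_GS = V_G = 1.3 V, so V_ov = 1.3 − 0.55 = 0.75 V.
k_n = μ_nC_ox · (W/L) = 5.25 mA/V².
Assume saturation: I_D = ½ k_n V_ov² = 0.5 × 5.25 × 0.75² = 1.48 mA, giving V_DS = V_DD − I_D R_D = 1.78 − 1.48 × 2.01 = -1.19 V.
But -1.19 V < V_ov = 0.75 V, so the device is actually in triode.
In triode I_D = k_n[V_ov V_DS − ½ V_DS²] and I_D = (V_DD − V_DS)/R_D. Equating: 5.28 V_DS² − 8.914 V_DS + 1.78 = 0, giving V_DS = 0.231 V (the root below V_ov).
I_D = (1.78 − 0.231) / 2.01 = 0.77 mA.

I_D = 0.770 mA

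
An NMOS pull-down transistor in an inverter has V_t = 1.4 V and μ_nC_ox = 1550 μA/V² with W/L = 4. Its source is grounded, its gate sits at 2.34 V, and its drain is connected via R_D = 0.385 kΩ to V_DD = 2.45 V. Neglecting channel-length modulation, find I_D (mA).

I_D = 2.74 mA

V_GS = V_G = 2.34 V, so V_ov = 2.34 − 1.4 = 0.94 V.
k_n = μ_nC_ox · (W/L) = 6.2 mA/V².
Assume saturation: I_D = ½ k_n V_ov² = 0.5 × 6.2 × 0.94² = 2.74 mA, giving V_DS = V_DD − I_D R_D = 2.45 − 2.74 × 0.385 = 1.4 V.
V_DS = 1.4 V ≥ V_ov = 0.94 V, confirming saturation.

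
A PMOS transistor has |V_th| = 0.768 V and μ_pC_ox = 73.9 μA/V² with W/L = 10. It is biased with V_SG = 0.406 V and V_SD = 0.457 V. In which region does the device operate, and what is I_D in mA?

V_SG = 0.406 V < |V_th| = 0.768 V, so the transistor is in cutoff.

Cutoff; I_D = 0 mA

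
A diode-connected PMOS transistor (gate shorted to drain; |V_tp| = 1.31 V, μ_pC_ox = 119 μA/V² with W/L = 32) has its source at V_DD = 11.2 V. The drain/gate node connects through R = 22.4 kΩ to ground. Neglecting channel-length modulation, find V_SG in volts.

With gate tied to drain, V_SG = V_SD ≥ V_SG − |V_tp|, so the device is in saturation.
k_p = μ_pC_ox · (W/L) = 3.808 mA/V².
KCL at the drain: ½ k_p (V_SG − |V_tp|)² = (V_DD − V_SG)/R.
Let x = V_SG − 1.31. Then 42.6 x² + x − 9.89 = 0, giving x = 0.47 V (positive root), so V_SG = 1.78 V.
I_D = (V_DD − V_SG)/R = (11.2 − 1.78) / 22.4 = 0.421 mA.

V_SG = 1.78 V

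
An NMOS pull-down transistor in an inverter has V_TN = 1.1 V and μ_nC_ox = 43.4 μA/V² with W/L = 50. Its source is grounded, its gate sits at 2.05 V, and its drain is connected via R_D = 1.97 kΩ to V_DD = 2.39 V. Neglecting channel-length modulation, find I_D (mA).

V_GS = V_G = 2.05 V, so V_ov = 2.05 − 1.1 = 0.95 V.
k_n = μ_nC_ox · (W/L) = 2.17 mA/V².
Assume saturation: I_D = ½ k_n V_ov² = 0.5 × 2.17 × 0.95² = 0.979 mA, giving V_DS = V_DD − I_D R_D = 2.39 − 0.979 × 1.97 = 0.461 V.
But 0.461 V < V_ov = 0.95 V, so the device is actually in triode.
In triode I_D = k_n[V_ov V_DS − ½ V_DS²] and I_D = (V_DD − V_DS)/R_D. Equating: 2.14 V_DS² − 5.061 V_DS + 2.39 = 0, giving V_DS = 0.651 V (the root below V_ov).
I_D = (2.39 − 0.651) / 1.97 = 0.883 mA.

I_D = 0.883 mA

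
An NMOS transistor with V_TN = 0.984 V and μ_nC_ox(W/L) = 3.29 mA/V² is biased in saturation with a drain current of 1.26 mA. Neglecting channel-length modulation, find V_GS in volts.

In saturation I_D = ½ k_n (V_GS − V_TN)², so V_GS − V_TN = √(2 I_D / k_n) = √(2 × 1.26 / 3.29) = 0.875 V.
V_GS = 0.984 + 0.875 = 1.86 V.

V_GS = 1.86 V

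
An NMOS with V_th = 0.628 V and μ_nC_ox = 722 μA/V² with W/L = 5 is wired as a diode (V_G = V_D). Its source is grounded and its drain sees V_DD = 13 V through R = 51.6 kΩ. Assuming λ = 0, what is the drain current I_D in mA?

I_D = 0.233 mA

With gate tied to drain, V_GS = V_DS ≥ V_GS − V_th, so the device is in saturation.
k_n = μ_nC_ox · (W/L) = 3.61 mA/V².
KCL at the drain: ½ k_n (V_GS − V_th)² = (V_DD − V_GS)/R.
Let x = V_GS − 0.628. Then 93.1 x² + x − 12.37 = 0, giving x = 0.359 V (positive root), so V_GS = 0.987 V.
I_D = (V_DD − V_GS)/R = (13 − 0.987) / 51.6 = 0.233 mA.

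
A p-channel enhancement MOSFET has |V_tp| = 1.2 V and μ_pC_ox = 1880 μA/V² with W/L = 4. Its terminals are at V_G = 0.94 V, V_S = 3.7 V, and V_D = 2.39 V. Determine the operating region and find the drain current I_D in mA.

V_SG = V_S − V_G = 3.7 − 0.94 = 2.76 V; V_SD = V_S − V_D = 3.7 − 2.39 = 1.31 V.
k_p = μ_pC_ox · (W/L) = 7.52 mA/V².
V_ov = V_SG − |V_tp| = 2.76 − 1.2 = 1.56 V.
Since V_SD = 1.31 V < V_ov = 1.56 V, the device is in the triode region.
I_D = k_p [V_ov · V_SD − ½ V_SD²] = 7.52 × [1.56 × 1.31 − 0.5 × 1.31²] = 8.92 mA.

Triode; I_D = 8.92 mA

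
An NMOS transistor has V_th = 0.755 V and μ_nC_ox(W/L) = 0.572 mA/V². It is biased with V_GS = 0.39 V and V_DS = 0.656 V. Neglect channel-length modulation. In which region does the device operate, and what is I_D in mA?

V_GS = 0.39 V < V_th = 0.755 V, so the transistor is in cutoff.

Cutoff; I_D = 0 mA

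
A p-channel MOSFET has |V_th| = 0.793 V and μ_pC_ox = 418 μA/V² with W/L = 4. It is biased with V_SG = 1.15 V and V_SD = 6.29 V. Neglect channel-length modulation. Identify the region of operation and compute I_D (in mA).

k_p = μ_pC_ox · (W/L) = 1.672 mA/V².
V_ov = V_SG − |V_th| = 1.15 − 0.793 = 0.357 V.
Since V_SD = 6.29 V ≥ V_ov = 0.357 V, the device is in saturation.
I_D = ½ k_p V_ov² = 0.5 × 1.672 × 0.357² = 0.107 mA.

Saturation; I_D = 0.107 mA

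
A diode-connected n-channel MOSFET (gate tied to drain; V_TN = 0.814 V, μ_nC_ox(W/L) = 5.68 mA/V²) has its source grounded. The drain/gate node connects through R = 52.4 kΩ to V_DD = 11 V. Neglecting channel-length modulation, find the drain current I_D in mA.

I_D = 0.189 mA

With gate tied to drain, V_GS = V_DS ≥ V_GS − V_TN, so the device is in saturation.
KCL at the drain: ½ k_n (V_GS − V_TN)² = (V_DD − V_GS)/R.
Let x = V_GS − 0.814. Then 149 x² + x − 10.19 = 0, giving x = 0.258 V (positive root), so V_GS = 1.07 V.
I_D = (V_DD − V_GS)/R = (11 − 1.07) / 52.4 = 0.189 mA.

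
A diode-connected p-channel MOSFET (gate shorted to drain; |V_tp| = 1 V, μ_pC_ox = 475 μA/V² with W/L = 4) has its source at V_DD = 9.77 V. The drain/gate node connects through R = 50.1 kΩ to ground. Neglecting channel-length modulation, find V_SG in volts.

With gate tied to drain, V_SG = V_SD ≥ V_SG − |V_tp|, so the device is in saturation.
k_p = μ_pC_ox · (W/L) = 1.9 mA/V².
KCL at the drain: ½ k_p (V_SG − |V_tp|)² = (V_DD − V_SG)/R.
Let x = V_SG − 1. Then 47.6 x² + x − 8.77 = 0, giving x = 0.419 V (positive root), so V_SG = 1.42 V.
I_D = (V_DD − V_SG)/R = (9.77 − 1.42) / 50.1 = 0.167 mA.

V_SG = 1.42 V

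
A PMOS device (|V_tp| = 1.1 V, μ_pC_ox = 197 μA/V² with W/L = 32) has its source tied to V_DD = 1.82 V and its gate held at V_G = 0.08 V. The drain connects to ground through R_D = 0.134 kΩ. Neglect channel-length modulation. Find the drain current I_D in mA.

I_D = 1.29 mA

V_SG = V_DD − V_G = 1.82 − 0.08 = 1.74 V, so V_ov = 1.74 − 1.1 = 0.64 V.
k_p = μ_pC_ox · (W/L) = 6.304 mA/V².
Assume saturation: I_D = ½ k_p V_ov² = 0.5 × 6.304 × 0.64² = 1.29 mA, giving V_SD = V_DD − I_D R_D = 1.82 − 1.29 × 0.134 = 1.65 V.
V_SD = 1.65 V ≥ V_ov = 0.64 V, confirming saturation.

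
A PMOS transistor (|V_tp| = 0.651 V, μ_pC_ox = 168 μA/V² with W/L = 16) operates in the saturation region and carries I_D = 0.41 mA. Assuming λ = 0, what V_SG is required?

V_SG = 1.20 V

k_p = μ_pC_ox · (W/L) = 2.688 mA/V².
In saturation I_D = ½ k_p (V_SG − |V_tp|)², so V_SG − |V_tp| = √(2 I_D / k_p) = √(2 × 0.41 / 2.688) = 0.552 V.
V_SG = 0.651 + 0.552 = 1.2 V.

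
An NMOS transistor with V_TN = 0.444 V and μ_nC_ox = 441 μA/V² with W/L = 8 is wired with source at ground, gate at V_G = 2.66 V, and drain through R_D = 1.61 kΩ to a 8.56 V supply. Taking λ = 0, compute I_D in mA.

I_D = 4.85 mA

V_GS = V_G = 2.66 V, so V_ov = 2.66 − 0.444 = 2.22 V.
k_n = μ_nC_ox · (W/L) = 3.528 mA/V².
Assume saturation: I_D = ½ k_n V_ov² = 0.5 × 3.528 × 2.22² = 8.66 mA, giving V_DS = V_DD − I_D R_D = 8.56 − 8.66 × 1.61 = -5.39 V.
But -5.39 V < V_ov = 2.22 V, so the device is actually in triode.
In triode I_D = k_n[V_ov V_DS − ½ V_DS²] and I_D = (V_DD − V_DS)/R_D. Equating: 2.84 V_DS² − 13.59 V_DS + 8.56 = 0, giving V_DS = 0.746 V (the root below V_ov).
I_D = (8.56 − 0.746) / 1.61 = 4.85 mA.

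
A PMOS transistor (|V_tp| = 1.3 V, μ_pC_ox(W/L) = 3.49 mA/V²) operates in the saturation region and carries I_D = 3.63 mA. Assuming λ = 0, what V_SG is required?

In saturation I_D = ½ k_p (V_SG − |V_tp|)², so V_SG − |V_tp| = √(2 I_D / k_p) = √(2 × 3.63 / 3.49) = 1.44 V.
V_SG = 1.3 + 1.44 = 2.74 V.

V_SG = 2.74 V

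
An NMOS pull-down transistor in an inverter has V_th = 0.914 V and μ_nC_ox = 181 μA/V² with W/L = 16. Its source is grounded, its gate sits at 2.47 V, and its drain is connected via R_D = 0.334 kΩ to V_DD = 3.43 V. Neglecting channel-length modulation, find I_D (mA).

V_GS = V_G = 2.47 V, so V_ov = 2.47 − 0.914 = 1.56 V.
k_n = μ_nC_ox · (W/L) = 2.896 mA/V².
Assume saturation: I_D = ½ k_n V_ov² = 0.5 × 2.896 × 1.56² = 3.51 mA, giving V_DS = V_DD − I_D R_D = 3.43 − 3.51 × 0.334 = 2.26 V.
V_DS = 2.26 V ≥ V_ov = 1.56 V, confirming saturation.

I_D = 3.51 mA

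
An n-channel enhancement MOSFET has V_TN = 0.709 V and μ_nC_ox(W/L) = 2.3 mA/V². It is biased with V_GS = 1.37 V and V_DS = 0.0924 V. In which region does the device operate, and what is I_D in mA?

Triode; I_D = 0.131 mA

V_ov = V_GS − V_TN = 1.37 − 0.709 = 0.661 V.
Since V_DS = 0.0924 V < V_ov = 0.661 V, the device is in the triode region.
I_D = k_n [V_ov · V_DS − ½ V_DS²] = 2.3 × [0.661 × 0.0924 − 0.5 × 0.0924²] = 0.131 mA.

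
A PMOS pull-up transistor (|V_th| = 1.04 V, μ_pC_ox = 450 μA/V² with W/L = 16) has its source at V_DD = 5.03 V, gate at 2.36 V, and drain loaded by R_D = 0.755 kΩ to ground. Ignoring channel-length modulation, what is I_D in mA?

V_SG = V_DD − V_G = 5.03 − 2.36 = 2.67 V, so V_ov = 2.67 − 1.04 = 1.63 V.
k_p = μ_pC_ox · (W/L) = 7.2 mA/V².
Assume saturation: I_D = ½ k_p V_ov² = 0.5 × 7.2 × 1.63² = 9.56 mA, giving V_SD = V_DD − I_D R_D = 5.03 − 9.56 × 0.755 = -2.19 V.
But -2.19 V < V_ov = 1.63 V, so the device is actually in triode.
In triode I_D = k_p[V_ov V_SD − ½ V_SD²] and I_D = (V_DD − V_SD)/R_D. Equating: 2.72 V_SD² − 9.861 V_SD + 5.03 = 0, giving V_SD = 0.614 V (the root below V_ov).
I_D = (5.03 − 0.614) / 0.755 = 5.85 mA.

I_D = 5.85 mA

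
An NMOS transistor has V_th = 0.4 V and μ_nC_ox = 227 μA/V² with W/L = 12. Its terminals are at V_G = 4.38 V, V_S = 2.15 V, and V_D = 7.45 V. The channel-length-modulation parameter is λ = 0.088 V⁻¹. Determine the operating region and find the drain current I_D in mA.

V_GS = V_G − V_S = 4.38 − 2.15 = 2.23 V; V_DS = V_D − V_S = 7.45 − 2.15 = 5.3 V.
k_n = μ_nC_ox · (W/L) = 2.724 mA/V².
V_ov = V_GS − V_th = 2.23 − 0.4 = 1.83 V.
Since V_DS = 5.3 V ≥ V_ov = 1.83 V, the device is in saturation.
I_D = ½ k_n V_ov² (1 + λ V_DS) = 0.5 × 2.724 × 1.83² × (1 + 0.088 × 5.3) = 6.69 mA.

Saturation; I_D = 6.69 mA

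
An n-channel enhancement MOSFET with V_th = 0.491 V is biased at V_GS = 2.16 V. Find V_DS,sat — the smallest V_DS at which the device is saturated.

V_DS,sat = 1.67 V

The boundary between triode and saturation is V_DS = V_GS − V_th = V_ov.
V_ov = 2.16 − 0.491 = 1.67 V.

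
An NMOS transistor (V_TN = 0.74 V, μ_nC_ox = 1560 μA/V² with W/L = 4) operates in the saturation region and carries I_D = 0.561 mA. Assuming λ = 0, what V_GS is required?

k_n = μ_nC_ox · (W/L) = 6.24 mA/V².
In saturation I_D = ½ k_n (V_GS − V_TN)², so V_GS − V_TN = √(2 I_D / k_n) = √(2 × 0.561 / 6.24) = 0.424 V.
V_GS = 0.74 + 0.424 = 1.16 V.

V_GS = 1.16 V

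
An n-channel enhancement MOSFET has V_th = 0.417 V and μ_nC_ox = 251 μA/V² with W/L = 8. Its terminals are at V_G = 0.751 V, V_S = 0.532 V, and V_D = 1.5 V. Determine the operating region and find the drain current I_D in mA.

V_GS = V_G − V_S = 0.751 − 0.532 = 0.219 V; V_DS = V_D − V_S = 1.5 − 0.532 = 0.968 V.
V_GS = 0.219 V < V_th = 0.417 V, so the transistor is in cutoff.

Cutoff; I_D = 0 mA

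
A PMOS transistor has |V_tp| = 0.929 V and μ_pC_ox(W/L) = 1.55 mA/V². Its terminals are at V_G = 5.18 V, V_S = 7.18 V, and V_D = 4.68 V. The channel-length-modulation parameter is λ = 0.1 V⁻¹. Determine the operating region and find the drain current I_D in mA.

Saturation; I_D = 1.11 mA

V_SG = V_S − V_G = 7.18 − 5.18 = 2 V; V_SD = V_S − V_D = 7.18 − 4.68 = 2.5 V.
V_ov = V_SG − |V_tp| = 2 − 0.929 = 1.07 V.
Since V_SD = 2.5 V ≥ V_ov = 1.07 V, the device is in saturation.
I_D = ½ k_p V_ov² (1 + λ V_SD) = 0.5 × 1.55 × 1.07² × (1 + 0.1 × 2.5) = 1.11 mA.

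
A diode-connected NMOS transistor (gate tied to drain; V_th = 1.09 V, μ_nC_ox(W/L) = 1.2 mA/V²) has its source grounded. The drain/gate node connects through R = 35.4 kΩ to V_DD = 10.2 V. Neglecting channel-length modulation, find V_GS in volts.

With gate tied to drain, V_GS = V_DS ≥ V_GS − V_th, so the device is in saturation.
KCL at the drain: ½ k_n (V_GS − V_th)² = (V_DD − V_GS)/R.
Let x = V_GS − 1.09. Then 21.2 x² + x − 9.11 = 0, giving x = 0.632 V (positive root), so V_GS = 1.72 V.
I_D = (V_DD − V_GS)/R = (10.2 − 1.72) / 35.4 = 0.239 mA.

V_GS = 1.72 V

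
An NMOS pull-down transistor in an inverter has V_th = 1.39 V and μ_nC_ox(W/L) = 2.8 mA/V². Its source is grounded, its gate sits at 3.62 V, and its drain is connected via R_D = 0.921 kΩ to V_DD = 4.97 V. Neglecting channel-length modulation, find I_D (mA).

V_GS = V_G = 3.62 V, so V_ov = 3.62 − 1.39 = 2.23 V.
Assume saturation: I_D = ½ k_n V_ov² = 0.5 × 2.8 × 2.23² = 6.96 mA, giving V_DS = V_DD − I_D R_D = 4.97 − 6.96 × 0.921 = -1.44 V.
But -1.44 V < V_ov = 2.23 V, so the device is actually in triode.
In triode I_D = k_n[V_ov V_DS − ½ V_DS²] and I_D = (V_DD − V_DS)/R_D. Equating: 1.29 V_DS² − 6.751 V_DS + 4.97 = 0, giving V_DS = 0.886 V (the root below V_ov).
I_D = (4.97 − 0.886) / 0.921 = 4.43 mA.

I_D = 4.43 mA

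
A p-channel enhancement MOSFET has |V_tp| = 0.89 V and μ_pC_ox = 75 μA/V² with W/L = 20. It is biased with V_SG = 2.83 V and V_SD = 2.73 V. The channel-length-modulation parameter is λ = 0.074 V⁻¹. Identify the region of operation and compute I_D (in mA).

Saturation; I_D = 3.39 mA

k_p = μ_pC_ox · (W/L) = 1.5 mA/V².
V_ov = V_SG − |V_tp| = 2.83 − 0.89 = 1.94 V.
Since V_SD = 2.73 V ≥ V_ov = 1.94 V, the device is in saturation.
I_D = ½ k_p V_ov² (1 + λ V_SD) = 0.5 × 1.5 × 1.94² × (1 + 0.074 × 2.73) = 3.39 mA.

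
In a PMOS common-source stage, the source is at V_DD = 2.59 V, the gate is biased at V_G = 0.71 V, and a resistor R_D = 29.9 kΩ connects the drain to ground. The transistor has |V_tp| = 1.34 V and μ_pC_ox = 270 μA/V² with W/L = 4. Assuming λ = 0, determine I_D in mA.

I_D = 0.0811 mA

V_SG = V_DD − V_G = 2.59 − 0.71 = 1.88 V, so V_ov = 1.88 − 1.34 = 0.54 V.
k_p = μ_pC_ox · (W/L) = 1.08 mA/V².
Assume saturation: I_D = ½ k_p V_ov² = 0.5 × 1.08 × 0.54² = 0.157 mA, giving V_SD = V_DD − I_D R_D = 2.59 − 0.157 × 29.9 = -2.12 V.
But -2.12 V < V_ov = 0.54 V, so the device is actually in triode.
In triode I_D = k_p[V_ov V_SD − ½ V_SD²] and I_D = (V_DD − V_SD)/R_D. Equating: 16.1 V_SD² − 18.44 V_SD + 2.59 = 0, giving V_SD = 0.164 V (the root below V_ov).
I_D = (2.59 − 0.164) / 29.9 = 0.0811 mA.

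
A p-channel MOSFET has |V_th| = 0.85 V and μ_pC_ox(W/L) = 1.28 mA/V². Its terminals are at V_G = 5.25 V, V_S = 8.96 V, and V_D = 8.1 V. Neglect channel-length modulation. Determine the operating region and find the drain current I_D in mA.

V_SG = V_S − V_G = 8.96 − 5.25 = 3.71 V; V_SD = V_S − V_D = 8.96 − 8.1 = 0.86 V.
V_ov = V_SG − |V_th| = 3.71 − 0.85 = 2.86 V.
Since V_SD = 0.86 V < V_ov = 2.86 V, the device is in the triode region.
I_D = k_p [V_ov · V_SD − ½ V_SD²] = 1.28 × [2.86 × 0.86 − 0.5 × 0.86²] = 2.67 mA.

Triode; I_D = 2.67 mA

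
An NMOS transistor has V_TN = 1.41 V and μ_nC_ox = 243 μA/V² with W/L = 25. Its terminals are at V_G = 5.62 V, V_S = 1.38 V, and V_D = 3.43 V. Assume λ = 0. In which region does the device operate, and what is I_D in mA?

V_GS = V_G − V_S = 5.62 − 1.38 = 4.24 V; V_DS = V_D − V_S = 3.43 − 1.38 = 2.05 V.
k_n = μ_nC_ox · (W/L) = 6.075 mA/V².
V_ov = V_GS − V_TN = 4.24 − 1.41 = 2.83 V.
Since V_DS = 2.05 V < V_ov = 2.83 V, the device is in the triode region.
I_D = k_n [V_ov · V_DS − ½ V_DS²] = 6.075 × [2.83 × 2.05 − 0.5 × 2.05²] = 22.5 mA.

Triode; I_D = 22.5 mA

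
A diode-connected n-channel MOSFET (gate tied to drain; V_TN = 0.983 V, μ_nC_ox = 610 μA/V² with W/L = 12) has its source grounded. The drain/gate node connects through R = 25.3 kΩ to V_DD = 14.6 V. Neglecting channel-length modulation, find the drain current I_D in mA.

With gate tied to drain, V_GS = V_DS ≥ V_GS − V_TN, so the device is in saturation.
k_n = μ_nC_ox · (W/L) = 7.32 mA/V².
KCL at the drain: ½ k_n (V_GS − V_TN)² = (V_DD − V_GS)/R.
Let x = V_GS − 0.983. Then 92.6 x² + x − 13.62 = 0, giving x = 0.378 V (positive root), so V_GS = 1.36 V.
I_D = (V_DD − V_GS)/R = (14.6 − 1.36) / 25.3 = 0.523 mA.

I_D = 0.523 mA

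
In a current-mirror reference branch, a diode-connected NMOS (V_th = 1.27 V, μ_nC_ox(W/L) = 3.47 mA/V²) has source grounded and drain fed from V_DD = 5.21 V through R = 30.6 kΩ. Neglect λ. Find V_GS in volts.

With gate tied to drain, V_GS = V_DS ≥ V_GS − V_th, so the device is in saturation.
KCL at the drain: ½ k_n (V_GS − V_th)² = (V_DD − V_GS)/R.
Let x = V_GS − 1.27. Then 53.1 x² + x − 3.94 = 0, giving x = 0.263 V (positive root), so V_GS = 1.53 V.
I_D = (V_DD − V_GS)/R = (5.21 − 1.53) / 30.6 = 0.12 mA.

V_GS = 1.53 V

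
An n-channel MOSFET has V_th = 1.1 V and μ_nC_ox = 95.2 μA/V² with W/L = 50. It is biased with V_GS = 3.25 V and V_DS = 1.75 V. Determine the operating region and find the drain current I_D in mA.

Triode; I_D = 10.6 mA

k_n = μ_nC_ox · (W/L) = 4.76 mA/V².
V_ov = V_GS − V_th = 3.25 − 1.1 = 2.15 V.
Since V_DS = 1.75 V < V_ov = 2.15 V, the device is in the triode region.
I_D = k_n [V_ov · V_DS − ½ V_DS²] = 4.76 × [2.15 × 1.75 − 0.5 × 1.75²] = 10.6 mA.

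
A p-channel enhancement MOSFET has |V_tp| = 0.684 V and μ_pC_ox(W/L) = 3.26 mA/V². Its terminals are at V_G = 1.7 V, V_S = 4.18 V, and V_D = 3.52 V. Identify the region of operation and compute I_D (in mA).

V_SG = V_S − V_G = 4.18 − 1.7 = 2.48 V; V_SD = V_S − V_D = 4.18 − 3.52 = 0.66 V.
V_ov = V_SG − |V_tp| = 2.48 − 0.684 = 1.8 V.
Since V_SD = 0.66 V < V_ov = 1.8 V, the device is in the triode region.
I_D = k_p [V_ov · V_SD − ½ V_SD²] = 3.26 × [1.8 × 0.66 − 0.5 × 0.66²] = 3.15 mA.

Triode; I_D = 3.15 mA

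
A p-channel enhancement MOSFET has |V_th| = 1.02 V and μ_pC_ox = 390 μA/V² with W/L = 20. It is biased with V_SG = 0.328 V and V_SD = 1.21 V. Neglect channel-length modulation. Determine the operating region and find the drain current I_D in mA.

Cutoff; I_D = 0 mA

V_SG = 0.328 V < |V_th| = 1.02 V, so the transistor is in cutoff.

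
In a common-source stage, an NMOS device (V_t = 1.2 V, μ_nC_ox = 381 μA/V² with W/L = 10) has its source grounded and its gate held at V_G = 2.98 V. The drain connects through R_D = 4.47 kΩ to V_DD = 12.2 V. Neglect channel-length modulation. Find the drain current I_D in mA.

V_GS = V_G = 2.98 V, so V_ov = 2.98 − 1.2 = 1.78 V.
k_n = μ_nC_ox · (W/L) = 3.81 mA/V².
Assume saturation: I_D = ½ k_n V_ov² = 0.5 × 3.81 × 1.78² = 6.04 mA, giving V_DS = V_DD − I_D R_D = 12.2 − 6.04 × 4.47 = -14.8 V.
But -14.8 V < V_ov = 1.78 V, so the device is actually in triode.
In triode I_D = k_n[V_ov V_DS − ½ V_DS²] and I_D = (V_DD − V_DS)/R_D. Equating: 8.52 V_DS² − 31.31 V_DS + 12.2 = 0, giving V_DS = 0.443 V (the root below V_ov).
I_D = (12.2 − 0.443) / 4.47 = 2.63 mA.

I_D = 2.63 mA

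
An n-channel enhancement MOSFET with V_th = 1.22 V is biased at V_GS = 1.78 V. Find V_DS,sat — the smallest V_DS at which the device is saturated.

V_DS,sat = 0.560 V

The boundary between triode and saturation is V_DS = V_GS − V_th = V_ov.
V_ov = 1.78 − 1.22 = 0.56 V.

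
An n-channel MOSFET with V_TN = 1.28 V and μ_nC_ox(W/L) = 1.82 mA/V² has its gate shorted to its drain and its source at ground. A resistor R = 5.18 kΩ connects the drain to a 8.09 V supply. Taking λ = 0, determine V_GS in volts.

V_GS = 2.38 V

With gate tied to drain, V_GS = V_DS ≥ V_GS − V_TN, so the device is in saturation.
KCL at the drain: ½ k_n (V_GS − V_TN)² = (V_DD − V_GS)/R.
Let x = V_GS − 1.28. Then 4.71 x² + x − 6.81 = 0, giving x = 1.1 V (positive root), so V_GS = 2.38 V.
I_D = (V_DD − V_GS)/R = (8.09 − 2.38) / 5.18 = 1.1 mA.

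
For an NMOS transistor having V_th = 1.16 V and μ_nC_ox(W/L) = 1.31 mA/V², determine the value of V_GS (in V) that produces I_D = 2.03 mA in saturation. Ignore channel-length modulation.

In saturation I_D = ½ k_n (V_GS − V_th)², so V_GS − V_th = √(2 I_D / k_n) = √(2 × 2.03 / 1.31) = 1.76 V.
V_GS = 1.16 + 1.76 = 2.92 V.

V_GS = 2.92 V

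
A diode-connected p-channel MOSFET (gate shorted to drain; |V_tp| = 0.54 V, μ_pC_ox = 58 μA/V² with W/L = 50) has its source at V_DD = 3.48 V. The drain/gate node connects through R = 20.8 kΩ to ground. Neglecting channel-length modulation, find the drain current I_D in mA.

With gate tied to drain, V_SG = V_SD ≥ V_SG − |V_tp|, so the device is in saturation.
k_p = μ_pC_ox · (W/L) = 2.9 mA/V².
KCL at the drain: ½ k_p (V_SG − |V_tp|)² = (V_DD − V_SG)/R.
Let x = V_SG − 0.54. Then 30.2 x² + x − 2.94 = 0, giving x = 0.296 V (positive root), so V_SG = 0.836 V.
I_D = (V_DD − V_SG)/R = (3.48 − 0.836) / 20.8 = 0.127 mA.

I_D = 0.127 mA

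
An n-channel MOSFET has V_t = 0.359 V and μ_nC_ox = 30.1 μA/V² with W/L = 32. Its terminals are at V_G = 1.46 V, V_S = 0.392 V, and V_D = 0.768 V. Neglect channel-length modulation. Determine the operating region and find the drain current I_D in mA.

Triode; I_D = 0.189 mA

V_GS = V_G − V_S = 1.46 − 0.392 = 1.07 V; V_DS = V_D − V_S = 0.768 − 0.392 = 0.376 V.
k_n = μ_nC_ox · (W/L) = 0.9632 mA/V².
V_ov = V_GS − V_t = 1.07 − 0.359 = 0.709 V.
Since V_DS = 0.376 V < V_ov = 0.709 V, the device is in the triode region.
I_D = k_n [V_ov · V_DS − ½ V_DS²] = 0.9632 × [0.709 × 0.376 − 0.5 × 0.376²] = 0.189 mA.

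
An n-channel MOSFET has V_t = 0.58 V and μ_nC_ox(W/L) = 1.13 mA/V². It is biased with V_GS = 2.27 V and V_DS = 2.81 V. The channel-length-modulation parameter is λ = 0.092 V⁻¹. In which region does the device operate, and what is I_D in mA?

V_ov = V_GS − V_t = 2.27 − 0.58 = 1.69 V.
Since V_DS = 2.81 V ≥ V_ov = 1.69 V, the device is in saturation.
I_D = ½ k_n V_ov² (1 + λ V_DS) = 0.5 × 1.13 × 1.69² × (1 + 0.092 × 2.81) = 2.03 mA.

Saturation; I_D = 2.03 mA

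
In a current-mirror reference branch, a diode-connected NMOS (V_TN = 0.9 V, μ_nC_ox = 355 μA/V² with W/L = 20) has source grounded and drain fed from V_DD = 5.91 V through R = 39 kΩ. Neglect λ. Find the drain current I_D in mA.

I_D = 0.124 mA

With gate tied to drain, V_GS = V_DS ≥ V_GS − V_TN, so the device is in saturation.
k_n = μ_nC_ox · (W/L) = 7.1 mA/V².
KCL at the drain: ½ k_n (V_GS − V_TN)² = (V_DD − V_GS)/R.
Let x = V_GS − 0.9. Then 138 x² + x − 5.01 = 0, giving x = 0.187 V (positive root), so V_GS = 1.09 V.
I_D = (V_DD − V_GS)/R = (5.91 − 1.09) / 39 = 0.124 mA.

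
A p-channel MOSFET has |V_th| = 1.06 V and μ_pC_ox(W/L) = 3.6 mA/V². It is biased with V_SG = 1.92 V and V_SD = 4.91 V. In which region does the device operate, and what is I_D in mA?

V_ov = V_SG − |V_th| = 1.92 − 1.06 = 0.86 V.
Since V_SD = 4.91 V ≥ V_ov = 0.86 V, the device is in saturation.
I_D = ½ k_p V_ov² = 0.5 × 3.6 × 0.86² = 1.33 mA.

Saturation; I_D = 1.33 mA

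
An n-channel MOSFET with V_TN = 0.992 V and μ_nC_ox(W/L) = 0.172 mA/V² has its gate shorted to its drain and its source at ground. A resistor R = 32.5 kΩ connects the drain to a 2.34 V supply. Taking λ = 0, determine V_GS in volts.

With gate tied to drain, V_GS = V_DS ≥ V_GS − V_TN, so the device is in saturation.
KCL at the drain: ½ k_n (V_GS − V_TN)² = (V_DD − V_GS)/R.
Let x = V_GS − 0.992. Then 2.79 x² + x − 1.348 = 0, giving x = 0.538 V (positive root), so V_GS = 1.53 V.
I_D = (V_DD − V_GS)/R = (2.34 − 1.53) / 32.5 = 0.0249 mA.

V_GS = 1.53 V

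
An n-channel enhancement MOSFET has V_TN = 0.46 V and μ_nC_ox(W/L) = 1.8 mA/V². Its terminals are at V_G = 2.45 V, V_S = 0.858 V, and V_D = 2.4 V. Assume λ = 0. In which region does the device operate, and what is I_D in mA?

Saturation; I_D = 1.15 mA

V_GS = V_G − V_S = 2.45 − 0.858 = 1.59 V; V_DS = V_D − V_S = 2.4 − 0.858 = 1.54 V.
V_ov = V_GS − V_TN = 1.59 − 0.46 = 1.13 V.
Since V_DS = 1.54 V ≥ V_ov = 1.13 V, the device is in saturation.
I_D = ½ k_n V_ov² = 0.5 × 1.8 × 1.13² = 1.15 mA.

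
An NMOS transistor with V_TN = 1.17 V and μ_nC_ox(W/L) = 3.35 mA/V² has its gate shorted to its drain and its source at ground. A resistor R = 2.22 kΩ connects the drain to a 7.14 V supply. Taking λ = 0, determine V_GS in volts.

With gate tied to drain, V_GS = V_DS ≥ V_GS − V_TN, so the device is in saturation.
KCL at the drain: ½ k_n (V_GS − V_TN)² = (V_DD − V_GS)/R.
Let x = V_GS − 1.17. Then 3.72 x² + x − 5.97 = 0, giving x = 1.14 V (positive root), so V_GS = 2.31 V.
I_D = (V_DD − V_GS)/R = (7.14 − 2.31) / 2.22 = 2.18 mA.

V_GS = 2.31 V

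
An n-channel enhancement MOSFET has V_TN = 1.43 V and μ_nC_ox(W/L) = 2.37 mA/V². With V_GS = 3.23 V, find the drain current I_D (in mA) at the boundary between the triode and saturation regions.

At the boundary V_DS = V_ov = V_GS − V_TN = 3.23 − 1.43 = 1.8 V.
I_D = ½ k_n V_ov² = 0.5 × 2.37 × 1.8² = 3.84 mA.

I_D = 3.84 mA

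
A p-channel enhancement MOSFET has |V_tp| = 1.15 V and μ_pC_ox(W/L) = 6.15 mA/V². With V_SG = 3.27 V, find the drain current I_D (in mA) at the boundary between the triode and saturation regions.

I_D = 13.8 mA

At the boundary V_SD = V_ov = V_SG − |V_tp| = 3.27 − 1.15 = 2.12 V.
I_D = ½ k_p V_ov² = 0.5 × 6.15 × 2.12² = 13.8 mA.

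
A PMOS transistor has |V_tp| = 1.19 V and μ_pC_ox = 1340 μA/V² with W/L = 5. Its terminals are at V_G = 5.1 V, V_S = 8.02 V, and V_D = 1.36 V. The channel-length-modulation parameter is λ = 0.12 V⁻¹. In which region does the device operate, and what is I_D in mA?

Saturation; I_D = 18.0 mA

V_SG = V_S − V_G = 8.02 − 5.1 = 2.92 V; V_SD = V_S − V_D = 8.02 − 1.36 = 6.66 V.
k_p = μ_pC_ox · (W/L) = 6.7 mA/V².
V_ov = V_SG − |V_tp| = 2.92 − 1.19 = 1.73 V.
Since V_SD = 6.66 V ≥ V_ov = 1.73 V, the device is in saturation.
I_D = ½ k_p V_ov² (1 + λ V_SD) = 0.5 × 6.7 × 1.73² × (1 + 0.12 × 6.66) = 18 mA.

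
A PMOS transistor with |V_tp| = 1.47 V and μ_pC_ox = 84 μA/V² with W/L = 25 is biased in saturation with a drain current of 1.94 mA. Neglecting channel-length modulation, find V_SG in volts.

V_SG = 2.83 V

k_p = μ_pC_ox · (W/L) = 2.1 mA/V².
In saturation I_D = ½ k_p (V_SG − |V_tp|)², so V_SG − |V_tp| = √(2 I_D / k_p) = √(2 × 1.94 / 2.1) = 1.36 V.
V_SG = 1.47 + 1.36 = 2.83 V.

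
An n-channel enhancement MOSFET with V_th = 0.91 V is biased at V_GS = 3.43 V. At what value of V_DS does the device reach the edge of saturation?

The boundary between triode and saturation is V_DS = V_GS − V_th = V_ov.
V_ov = 3.43 − 0.91 = 2.52 V.

V_DS,sat = 2.52 V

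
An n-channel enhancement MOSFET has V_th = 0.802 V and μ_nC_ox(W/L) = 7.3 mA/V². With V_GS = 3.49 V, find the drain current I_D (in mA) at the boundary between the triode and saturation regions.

At the boundary V_DS = V_ov = V_GS − V_th = 3.49 − 0.802 = 2.69 V.
I_D = ½ k_n V_ov² = 0.5 × 7.3 × 2.69² = 26.4 mA.

I_D = 26.4 mA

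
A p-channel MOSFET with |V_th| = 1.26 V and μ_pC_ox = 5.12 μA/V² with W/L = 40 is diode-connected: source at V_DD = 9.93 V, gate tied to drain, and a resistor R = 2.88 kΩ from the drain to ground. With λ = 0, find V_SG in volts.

V_SG = 5.25 V

With gate tied to drain, V_SG = V_SD ≥ V_SG − |V_th|, so the device is in saturation.
k_p = μ_pC_ox · (W/L) = 0.2048 mA/V².
KCL at the drain: ½ k_p (V_SG − |V_th|)² = (V_DD − V_SG)/R.
Let x = V_SG − 1.26. Then 0.295 x² + x − 8.67 = 0, giving x = 3.99 V (positive root), so V_SG = 5.25 V.
I_D = (V_DD − V_SG)/R = (9.93 − 5.25) / 2.88 = 1.63 mA.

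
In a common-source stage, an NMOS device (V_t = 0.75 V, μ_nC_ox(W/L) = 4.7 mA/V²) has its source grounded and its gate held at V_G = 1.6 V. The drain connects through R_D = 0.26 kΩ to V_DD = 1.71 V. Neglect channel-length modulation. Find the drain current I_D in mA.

I_D = 1.70 mA

V_GS = V_G = 1.6 V, so V_ov = 1.6 − 0.75 = 0.85 V.
Assume saturation: I_D = ½ k_n V_ov² = 0.5 × 4.7 × 0.85² = 1.7 mA, giving V_DS = V_DD − I_D R_D = 1.71 − 1.7 × 0.26 = 1.27 V.
V_DS = 1.27 V ≥ V_ov = 0.85 V, confirming saturation.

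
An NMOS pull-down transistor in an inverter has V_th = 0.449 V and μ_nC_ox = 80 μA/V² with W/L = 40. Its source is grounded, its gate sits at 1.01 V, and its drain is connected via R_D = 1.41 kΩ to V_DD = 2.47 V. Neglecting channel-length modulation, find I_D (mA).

I_D = 0.504 mA

V_GS = V_G = 1.01 V, so V_ov = 1.01 − 0.449 = 0.561 V.
k_n = μ_nC_ox · (W/L) = 3.2 mA/V².
Assume saturation: I_D = ½ k_n V_ov² = 0.5 × 3.2 × 0.561² = 0.504 mA, giving V_DS = V_DD − I_D R_D = 2.47 − 0.504 × 1.41 = 1.76 V.
V_DS = 1.76 V ≥ V_ov = 0.561 V, confirming saturation.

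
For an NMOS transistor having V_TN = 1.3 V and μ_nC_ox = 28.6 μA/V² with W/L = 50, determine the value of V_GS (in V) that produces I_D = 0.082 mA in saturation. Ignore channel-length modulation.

k_n = μ_nC_ox · (W/L) = 1.43 mA/V².
In saturation I_D = ½ k_n (V_GS − V_TN)², so V_GS − V_TN = √(2 I_D / k_n) = √(2 × 0.082 / 1.43) = 0.339 V.
V_GS = 1.3 + 0.339 = 1.64 V.

V_GS = 1.64 V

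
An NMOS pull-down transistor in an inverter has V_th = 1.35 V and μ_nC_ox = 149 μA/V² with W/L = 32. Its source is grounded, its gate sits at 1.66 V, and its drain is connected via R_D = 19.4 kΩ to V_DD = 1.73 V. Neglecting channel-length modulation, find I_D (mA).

I_D = 0.0858 mA

V_GS = V_G = 1.66 V, so V_ov = 1.66 − 1.35 = 0.31 V.
k_n = μ_nC_ox · (W/L) = 4.768 mA/V².
Assume saturation: I_D = ½ k_n V_ov² = 0.5 × 4.768 × 0.31² = 0.229 mA, giving V_DS = V_DD − I_D R_D = 1.73 − 0.229 × 19.4 = -2.71 V.
But -2.71 V < V_ov = 0.31 V, so the device is actually in triode.
In triode I_D = k_n[V_ov V_DS − ½ V_DS²] and I_D = (V_DD − V_DS)/R_D. Equating: 46.2 V_DS² − 29.67 V_DS + 1.73 = 0, giving V_DS = 0.0649 V (the root below V_ov).
I_D = (1.73 − 0.0649) / 19.4 = 0.0858 mA.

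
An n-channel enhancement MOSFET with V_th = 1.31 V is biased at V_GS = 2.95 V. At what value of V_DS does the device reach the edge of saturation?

V_DS,sat = 1.64 V

The boundary between triode and saturation is V_DS = V_GS − V_th = V_ov.
V_ov = 2.95 − 1.31 = 1.64 V.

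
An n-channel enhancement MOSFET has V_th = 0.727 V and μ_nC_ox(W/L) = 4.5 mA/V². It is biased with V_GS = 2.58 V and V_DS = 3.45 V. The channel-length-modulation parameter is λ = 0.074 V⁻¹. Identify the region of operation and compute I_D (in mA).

V_ov = V_GS − V_th = 2.58 − 0.727 = 1.85 V.
Since V_DS = 3.45 V ≥ V_ov = 1.85 V, the device is in saturation.
I_D = ½ k_n V_ov² (1 + λ V_DS) = 0.5 × 4.5 × 1.85² × (1 + 0.074 × 3.45) = 9.7 mA.

Saturation; I_D = 9.70 mA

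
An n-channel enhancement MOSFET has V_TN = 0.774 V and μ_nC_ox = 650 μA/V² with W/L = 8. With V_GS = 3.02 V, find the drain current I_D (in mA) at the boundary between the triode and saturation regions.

I_D = 13.1 mA

At the boundary V_DS = V_ov = V_GS − V_TN = 3.02 − 0.774 = 2.25 V.
k_n = μ_nC_ox · (W/L) = 5.2 mA/V².
I_D = ½ k_n V_ov² = 0.5 × 5.2 × 2.25² = 13.1 mA.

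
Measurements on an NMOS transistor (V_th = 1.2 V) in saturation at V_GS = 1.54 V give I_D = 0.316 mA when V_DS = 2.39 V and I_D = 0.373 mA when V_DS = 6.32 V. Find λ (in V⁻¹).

λ = 0.0516 V⁻¹

With V_GS fixed, I_D ∝ (1 + λ V_DS) in saturation, so I_D2/I_D1 = (1 + λ V_DS2)/(1 + λ V_DS1).
0.373/0.316 = 1.18 = (1 + 6.32 λ)/(1 + 2.39 λ).
Solving: λ (I_D1 V_DS2 − I_D2 V_DS1) = I_D2 − I_D1, so λ = (0.373 − 0.316) / (0.316 × 6.32 − 0.373 × 2.39) = 0.057 / 1.11 = 0.0516 V⁻¹.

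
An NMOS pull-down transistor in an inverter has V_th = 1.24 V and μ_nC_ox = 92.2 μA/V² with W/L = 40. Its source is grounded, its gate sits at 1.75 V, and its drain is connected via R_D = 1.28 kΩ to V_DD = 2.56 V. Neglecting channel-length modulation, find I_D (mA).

V_GS = V_G = 1.75 V, so V_ov = 1.75 − 1.24 = 0.51 V.
k_n = μ_nC_ox · (W/L) = 3.688 mA/V².
Assume saturation: I_D = ½ k_n V_ov² = 0.5 × 3.688 × 0.51² = 0.48 mA, giving V_DS = V_DD − I_D R_D = 2.56 − 0.48 × 1.28 = 1.95 V.
V_DS = 1.95 V ≥ V_ov = 0.51 V, confirming saturation.

I_D = 0.480 mA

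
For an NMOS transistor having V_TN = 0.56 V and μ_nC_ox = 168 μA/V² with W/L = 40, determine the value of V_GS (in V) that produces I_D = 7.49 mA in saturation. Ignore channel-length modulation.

k_n = μ_nC_ox · (W/L) = 6.72 mA/V².
In saturation I_D = ½ k_n (V_GS − V_TN)², so V_GS − V_TN = √(2 I_D / k_n) = √(2 × 7.49 / 6.72) = 1.49 V.
V_GS = 0.56 + 1.49 = 2.05 V.

V_GS = 2.05 V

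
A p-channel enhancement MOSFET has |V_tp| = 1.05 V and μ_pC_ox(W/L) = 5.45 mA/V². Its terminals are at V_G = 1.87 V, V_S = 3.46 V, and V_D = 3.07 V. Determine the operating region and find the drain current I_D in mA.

V_SG = V_S − V_G = 3.46 − 1.87 = 1.59 V; V_SD = V_S − V_D = 3.46 − 3.07 = 0.39 V.
V_ov = V_SG − |V_tp| = 1.59 − 1.05 = 0.54 V.
Since V_SD = 0.39 V < V_ov = 0.54 V, the device is in the triode region.
I_D = k_p [V_ov · V_SD − ½ V_SD²] = 5.45 × [0.54 × 0.39 − 0.5 × 0.39²] = 0.733 mA.

Triode; I_D = 0.733 mA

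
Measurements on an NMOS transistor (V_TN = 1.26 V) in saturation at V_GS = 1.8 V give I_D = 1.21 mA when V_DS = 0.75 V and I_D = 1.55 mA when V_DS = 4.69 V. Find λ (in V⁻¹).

With V_GS fixed, I_D ∝ (1 + λ V_DS) in saturation, so I_D2/I_D1 = (1 + λ V_DS2)/(1 + λ V_DS1).
1.55/1.21 = 1.281 = (1 + 4.69 λ)/(1 + 0.75 λ).
Solving: λ (I_D1 V_DS2 − I_D2 V_DS1) = I_D2 − I_D1, so λ = (1.55 − 1.21) / (1.21 × 4.69 − 1.55 × 0.75) = 0.34 / 4.51 = 0.0753 V⁻¹.

λ = 0.0753 V⁻¹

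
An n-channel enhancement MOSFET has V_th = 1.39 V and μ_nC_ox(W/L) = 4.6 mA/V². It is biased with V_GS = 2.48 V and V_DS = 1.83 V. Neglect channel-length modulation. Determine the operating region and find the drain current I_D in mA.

V_ov = V_GS − V_th = 2.48 − 1.39 = 1.09 V.
Since V_DS = 1.83 V ≥ V_ov = 1.09 V, the device is in saturation.
I_D = ½ k_n V_ov² = 0.5 × 4.6 × 1.09² = 2.73 mA.

Saturation; I_D = 2.73 mA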